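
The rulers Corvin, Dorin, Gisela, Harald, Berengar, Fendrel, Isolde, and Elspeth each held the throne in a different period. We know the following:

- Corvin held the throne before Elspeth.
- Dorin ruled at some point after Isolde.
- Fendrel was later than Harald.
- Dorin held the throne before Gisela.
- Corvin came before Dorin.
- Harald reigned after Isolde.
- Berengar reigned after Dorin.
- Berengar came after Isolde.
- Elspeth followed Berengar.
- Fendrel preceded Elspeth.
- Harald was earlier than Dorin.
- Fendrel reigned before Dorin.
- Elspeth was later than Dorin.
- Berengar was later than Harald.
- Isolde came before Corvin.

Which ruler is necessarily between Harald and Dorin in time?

Fendrel

Tracing the constraints gives Harald → Fendrel → Dorin, so Fendrel sits after Harald and before Dorin.
No other ruler is forced both after Harald and before Dorin.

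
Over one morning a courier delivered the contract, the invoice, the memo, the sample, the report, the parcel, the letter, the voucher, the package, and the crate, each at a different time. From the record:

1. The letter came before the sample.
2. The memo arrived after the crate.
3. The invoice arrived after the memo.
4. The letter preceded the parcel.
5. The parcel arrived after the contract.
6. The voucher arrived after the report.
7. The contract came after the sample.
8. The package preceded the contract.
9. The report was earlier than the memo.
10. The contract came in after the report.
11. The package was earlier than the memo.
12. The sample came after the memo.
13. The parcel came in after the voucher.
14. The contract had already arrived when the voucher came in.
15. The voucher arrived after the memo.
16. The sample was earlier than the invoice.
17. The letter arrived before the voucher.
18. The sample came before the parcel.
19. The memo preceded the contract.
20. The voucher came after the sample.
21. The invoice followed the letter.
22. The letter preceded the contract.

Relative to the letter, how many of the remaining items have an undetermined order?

Forced after the letter: the contract, the invoice, the parcel, the sample, and the voucher.
That leaves the crate, the memo, the package, and the report with no forced order relative to the letter — 4.

4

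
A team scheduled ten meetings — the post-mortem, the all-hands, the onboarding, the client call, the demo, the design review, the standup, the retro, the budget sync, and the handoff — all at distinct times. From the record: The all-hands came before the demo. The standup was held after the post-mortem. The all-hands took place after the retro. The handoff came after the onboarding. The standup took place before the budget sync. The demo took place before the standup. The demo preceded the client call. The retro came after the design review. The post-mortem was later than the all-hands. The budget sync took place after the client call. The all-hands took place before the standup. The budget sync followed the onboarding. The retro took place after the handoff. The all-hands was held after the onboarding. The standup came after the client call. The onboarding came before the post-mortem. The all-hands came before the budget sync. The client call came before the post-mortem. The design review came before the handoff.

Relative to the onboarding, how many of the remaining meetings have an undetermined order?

Forced after the onboarding: the all-hands, the budget sync, the client call, the demo, the handoff, the post-mortem, the retro, and the standup.
That leaves the design review with no forced order relative to the onboarding — 1.

1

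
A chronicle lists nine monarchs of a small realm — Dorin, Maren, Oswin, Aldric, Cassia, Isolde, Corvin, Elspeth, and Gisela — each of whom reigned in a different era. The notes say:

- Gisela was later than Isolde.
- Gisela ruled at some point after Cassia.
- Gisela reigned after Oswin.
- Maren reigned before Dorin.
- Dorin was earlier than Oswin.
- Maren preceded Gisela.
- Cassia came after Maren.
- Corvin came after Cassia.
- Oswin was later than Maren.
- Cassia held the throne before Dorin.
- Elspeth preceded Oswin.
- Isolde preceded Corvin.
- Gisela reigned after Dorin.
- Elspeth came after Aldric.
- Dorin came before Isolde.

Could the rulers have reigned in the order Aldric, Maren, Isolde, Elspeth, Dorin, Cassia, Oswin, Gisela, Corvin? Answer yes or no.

no

The constraints require Cassia before Dorin, but in the proposed sequence Dorin appears ahead of Cassia. That one violation is enough.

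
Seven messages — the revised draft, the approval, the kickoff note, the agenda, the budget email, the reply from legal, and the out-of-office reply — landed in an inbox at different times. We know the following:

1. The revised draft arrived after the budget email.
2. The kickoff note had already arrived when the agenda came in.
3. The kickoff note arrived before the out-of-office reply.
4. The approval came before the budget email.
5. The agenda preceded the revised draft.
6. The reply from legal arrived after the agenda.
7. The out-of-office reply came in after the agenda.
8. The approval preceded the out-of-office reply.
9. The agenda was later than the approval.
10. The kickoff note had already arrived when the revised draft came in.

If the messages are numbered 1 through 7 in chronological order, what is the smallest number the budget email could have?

2

The approval must come before the budget email — 1 forced predecessor.
Nothing else is forced ahead of the budget email, so its earliest slot is position 1 + 1 = 2.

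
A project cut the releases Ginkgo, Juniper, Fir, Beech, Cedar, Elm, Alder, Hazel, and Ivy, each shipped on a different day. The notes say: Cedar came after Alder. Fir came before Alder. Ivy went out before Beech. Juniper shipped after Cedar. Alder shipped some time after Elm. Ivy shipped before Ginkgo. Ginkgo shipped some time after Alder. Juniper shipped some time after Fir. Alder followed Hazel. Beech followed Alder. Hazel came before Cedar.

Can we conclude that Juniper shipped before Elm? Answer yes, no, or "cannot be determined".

Tracing the constraints gives Elm → Alder → Cedar → Juniper, so Elm must come before Juniper.
That means Juniper cannot be before Elm.

no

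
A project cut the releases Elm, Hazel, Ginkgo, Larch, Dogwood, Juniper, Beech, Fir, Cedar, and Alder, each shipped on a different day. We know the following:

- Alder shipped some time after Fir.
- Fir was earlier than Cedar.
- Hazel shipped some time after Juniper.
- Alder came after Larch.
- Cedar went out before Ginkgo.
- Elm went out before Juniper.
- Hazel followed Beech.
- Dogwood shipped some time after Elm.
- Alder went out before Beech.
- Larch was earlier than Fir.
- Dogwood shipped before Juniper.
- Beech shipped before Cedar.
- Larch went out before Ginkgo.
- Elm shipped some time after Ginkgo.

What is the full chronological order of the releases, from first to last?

The constraints fix every adjacent pair, so only one ordering works:
Larch → Fir → Alder → Beech → Cedar → Ginkgo → Elm → Dogwood → Juniper → Hazel.

Larch, Fir, Alder, Beech, Cedar, Ginkgo, Elm, Dogwood, Juniper, Hazel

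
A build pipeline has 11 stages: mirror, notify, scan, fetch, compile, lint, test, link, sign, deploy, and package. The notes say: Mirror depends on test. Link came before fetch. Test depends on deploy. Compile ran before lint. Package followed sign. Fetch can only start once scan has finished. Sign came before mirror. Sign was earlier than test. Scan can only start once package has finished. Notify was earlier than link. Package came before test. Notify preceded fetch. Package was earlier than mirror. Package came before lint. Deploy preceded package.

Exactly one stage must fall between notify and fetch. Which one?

link

Tracing the constraints gives notify → link → fetch, so link sits after notify and before fetch.
No other stage is forced both after notify and before fetch.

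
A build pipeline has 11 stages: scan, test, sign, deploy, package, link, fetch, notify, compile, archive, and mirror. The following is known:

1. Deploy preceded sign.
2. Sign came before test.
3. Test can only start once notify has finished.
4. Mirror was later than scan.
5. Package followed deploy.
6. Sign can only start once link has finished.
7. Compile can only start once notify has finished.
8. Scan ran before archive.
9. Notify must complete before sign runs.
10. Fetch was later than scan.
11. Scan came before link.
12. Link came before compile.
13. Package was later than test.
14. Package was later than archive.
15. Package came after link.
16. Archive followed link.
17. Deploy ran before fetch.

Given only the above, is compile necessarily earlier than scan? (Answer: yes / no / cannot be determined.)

Tracing the constraints gives scan → link → compile, so scan must come before compile.
That means compile cannot be before scan.

no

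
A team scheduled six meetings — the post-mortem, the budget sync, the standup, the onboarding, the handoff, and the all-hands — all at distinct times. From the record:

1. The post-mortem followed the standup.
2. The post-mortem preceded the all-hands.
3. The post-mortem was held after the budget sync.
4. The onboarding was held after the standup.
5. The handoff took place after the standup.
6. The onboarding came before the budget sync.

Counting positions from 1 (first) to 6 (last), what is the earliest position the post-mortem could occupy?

The budget sync, the onboarding, and the standup must all come before the post-mortem — 3 forced predecessors.
Nothing else is forced ahead of the post-mortem, so its earliest slot is position 3 + 1 = 4.

4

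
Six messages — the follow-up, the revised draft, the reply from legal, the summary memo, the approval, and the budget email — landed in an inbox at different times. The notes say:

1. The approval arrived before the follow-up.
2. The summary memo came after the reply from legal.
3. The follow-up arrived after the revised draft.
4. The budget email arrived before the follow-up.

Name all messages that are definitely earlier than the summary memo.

Directly stated before the summary memo: the reply from legal.

the reply from legal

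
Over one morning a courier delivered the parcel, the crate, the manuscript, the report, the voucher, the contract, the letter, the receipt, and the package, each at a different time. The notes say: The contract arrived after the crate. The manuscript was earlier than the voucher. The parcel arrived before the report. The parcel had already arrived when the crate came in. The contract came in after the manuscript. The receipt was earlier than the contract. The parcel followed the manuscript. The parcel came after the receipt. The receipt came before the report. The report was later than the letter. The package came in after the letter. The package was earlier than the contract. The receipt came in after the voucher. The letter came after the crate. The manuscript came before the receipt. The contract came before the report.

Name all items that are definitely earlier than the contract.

Directly stated before the contract: the crate, the manuscript, the package, and the receipt.
The letter reaches the contract via the letter → the package → the contract.
The parcel reaches the contract via the parcel → the crate → the contract.
The voucher reaches the contract via the voucher → the receipt → the contract.

the crate, the letter, the manuscript, the package, the parcel, the receipt, the voucher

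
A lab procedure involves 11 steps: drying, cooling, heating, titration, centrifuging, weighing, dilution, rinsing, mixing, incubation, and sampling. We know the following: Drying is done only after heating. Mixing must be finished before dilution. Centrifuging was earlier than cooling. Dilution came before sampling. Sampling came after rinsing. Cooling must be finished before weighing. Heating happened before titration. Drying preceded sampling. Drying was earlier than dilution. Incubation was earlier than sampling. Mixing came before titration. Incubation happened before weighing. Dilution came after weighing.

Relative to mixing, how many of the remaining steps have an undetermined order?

Forced after mixing: dilution, sampling, and titration.
That leaves centrifuging, cooling, drying, heating, incubation, rinsing, and weighing with no forced order relative to mixing — 7.

7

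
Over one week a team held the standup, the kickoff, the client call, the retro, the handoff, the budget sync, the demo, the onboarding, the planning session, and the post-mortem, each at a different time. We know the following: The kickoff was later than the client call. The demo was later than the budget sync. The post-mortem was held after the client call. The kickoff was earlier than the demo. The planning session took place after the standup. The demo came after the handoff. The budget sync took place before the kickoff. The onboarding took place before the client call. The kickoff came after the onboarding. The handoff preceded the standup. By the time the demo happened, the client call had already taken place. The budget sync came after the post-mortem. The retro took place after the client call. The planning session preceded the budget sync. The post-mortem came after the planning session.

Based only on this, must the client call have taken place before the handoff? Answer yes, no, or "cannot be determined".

cannot be determined

No chain of stated constraints runs from the client call to the handoff, and none runs from the handoff to the client call either.
So the relative order of the client call and the handoff is not fixed by the given facts.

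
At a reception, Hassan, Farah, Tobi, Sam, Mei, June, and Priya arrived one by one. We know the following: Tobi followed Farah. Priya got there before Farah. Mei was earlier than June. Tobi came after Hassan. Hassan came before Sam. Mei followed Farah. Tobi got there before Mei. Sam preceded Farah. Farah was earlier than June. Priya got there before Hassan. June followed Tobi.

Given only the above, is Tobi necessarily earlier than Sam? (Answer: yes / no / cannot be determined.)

Tracing the constraints gives Sam → Farah → Tobi, so Sam must come before Tobi.
That means Tobi cannot be before Sam.

no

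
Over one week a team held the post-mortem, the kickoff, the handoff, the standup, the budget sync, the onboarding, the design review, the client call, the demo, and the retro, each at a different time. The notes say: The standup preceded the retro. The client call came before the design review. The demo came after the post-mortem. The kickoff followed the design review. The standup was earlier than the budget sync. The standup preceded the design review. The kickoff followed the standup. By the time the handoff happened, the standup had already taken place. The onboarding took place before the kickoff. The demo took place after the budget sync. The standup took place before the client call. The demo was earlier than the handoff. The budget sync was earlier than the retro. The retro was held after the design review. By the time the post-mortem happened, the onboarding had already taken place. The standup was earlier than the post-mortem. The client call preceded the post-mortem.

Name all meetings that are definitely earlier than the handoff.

the budget sync, the client call, the demo, the onboarding, the post-mortem, the standup

Directly stated before the handoff: the demo and the standup.
The budget sync reaches the handoff via the budget sync → the demo → the handoff.
The client call reaches the handoff via the client call → the post-mortem → the demo → the handoff.
The onboarding reaches the handoff via the onboarding → the post-mortem → the demo → the handoff.
Likewise the post-mortem reaches the handoff by chaining the stated constraints.
No chain forces the retro (or any of the others) ahead of the handoff.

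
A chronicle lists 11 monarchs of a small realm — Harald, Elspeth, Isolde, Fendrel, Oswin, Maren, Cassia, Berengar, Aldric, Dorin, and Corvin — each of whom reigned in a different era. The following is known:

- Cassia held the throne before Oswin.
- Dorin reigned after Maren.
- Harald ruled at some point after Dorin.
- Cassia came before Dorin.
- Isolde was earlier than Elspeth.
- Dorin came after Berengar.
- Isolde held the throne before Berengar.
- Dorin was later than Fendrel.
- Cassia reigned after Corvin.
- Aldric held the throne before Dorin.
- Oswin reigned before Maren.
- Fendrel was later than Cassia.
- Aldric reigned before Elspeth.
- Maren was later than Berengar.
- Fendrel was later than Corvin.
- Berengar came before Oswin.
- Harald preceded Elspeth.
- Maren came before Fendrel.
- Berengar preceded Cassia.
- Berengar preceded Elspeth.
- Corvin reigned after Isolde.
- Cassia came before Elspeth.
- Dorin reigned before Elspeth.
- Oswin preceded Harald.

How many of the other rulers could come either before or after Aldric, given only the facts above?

7

Forced after Aldric: Dorin, Elspeth, and Harald.
That leaves Berengar, Cassia, Corvin, Fendrel, Isolde, Maren, and Oswin with no forced order relative to Aldric — 7.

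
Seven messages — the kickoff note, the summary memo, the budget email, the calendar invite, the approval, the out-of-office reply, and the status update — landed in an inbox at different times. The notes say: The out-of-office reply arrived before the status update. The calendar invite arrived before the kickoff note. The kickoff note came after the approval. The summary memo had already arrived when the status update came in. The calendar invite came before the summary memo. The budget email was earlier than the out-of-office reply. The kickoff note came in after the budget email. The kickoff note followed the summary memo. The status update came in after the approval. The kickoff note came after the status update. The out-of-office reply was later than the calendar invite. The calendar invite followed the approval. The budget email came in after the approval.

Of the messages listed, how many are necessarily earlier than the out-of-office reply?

Directly stated before the out-of-office reply: the budget email and the calendar invite.
The approval reaches the out-of-office reply via the approval → the calendar invite → the out-of-office reply.
No chain forces the kickoff note (or any of the others) ahead of the out-of-office reply.
That's the approval, the budget email, and the calendar invite — 3 in all.

3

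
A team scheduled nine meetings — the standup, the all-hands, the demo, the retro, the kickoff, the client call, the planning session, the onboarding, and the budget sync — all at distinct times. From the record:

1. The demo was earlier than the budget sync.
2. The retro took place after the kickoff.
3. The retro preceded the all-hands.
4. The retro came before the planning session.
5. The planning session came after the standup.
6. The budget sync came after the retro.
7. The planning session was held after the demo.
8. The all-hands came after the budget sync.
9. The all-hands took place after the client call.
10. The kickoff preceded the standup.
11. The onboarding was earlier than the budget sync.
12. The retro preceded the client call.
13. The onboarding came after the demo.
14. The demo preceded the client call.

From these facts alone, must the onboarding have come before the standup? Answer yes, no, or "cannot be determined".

cannot be determined

No chain of stated constraints runs from the onboarding to the standup, and none runs from the standup to the onboarding either.
So the relative order of the onboarding and the standup is not fixed by the given facts.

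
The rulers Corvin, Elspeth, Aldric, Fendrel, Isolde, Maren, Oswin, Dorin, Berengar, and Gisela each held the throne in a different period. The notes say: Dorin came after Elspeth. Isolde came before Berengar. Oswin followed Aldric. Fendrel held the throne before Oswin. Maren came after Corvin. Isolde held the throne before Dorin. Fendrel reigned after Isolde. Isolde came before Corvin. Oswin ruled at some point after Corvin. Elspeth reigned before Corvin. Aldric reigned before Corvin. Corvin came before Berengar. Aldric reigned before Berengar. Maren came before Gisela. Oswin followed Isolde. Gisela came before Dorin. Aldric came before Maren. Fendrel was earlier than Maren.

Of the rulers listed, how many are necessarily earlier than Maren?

5

Directly stated before Maren: Aldric, Corvin, and Fendrel.
Elspeth reaches Maren via Elspeth → Corvin → Maren.
Isolde reaches Maren via Isolde → Corvin → Maren.
No chain forces Dorin (or any of the others) ahead of Maren.
That's Aldric, Corvin, Elspeth, Fendrel, and Isolde — 5 in all.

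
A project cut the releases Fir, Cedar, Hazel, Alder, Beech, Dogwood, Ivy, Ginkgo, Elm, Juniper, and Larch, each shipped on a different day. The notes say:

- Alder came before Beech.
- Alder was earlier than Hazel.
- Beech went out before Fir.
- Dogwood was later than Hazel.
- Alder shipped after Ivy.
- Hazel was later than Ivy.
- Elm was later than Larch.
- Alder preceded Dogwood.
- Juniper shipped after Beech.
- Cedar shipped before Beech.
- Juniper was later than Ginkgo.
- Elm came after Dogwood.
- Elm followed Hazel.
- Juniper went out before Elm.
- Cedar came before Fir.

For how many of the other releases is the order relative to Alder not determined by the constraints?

Forced before Alder: Ivy; forced after Alder: Beech, Dogwood, Elm, Fir, Hazel, and Juniper.
That leaves Cedar, Ginkgo, and Larch with no forced order relative to Alder — 3.

3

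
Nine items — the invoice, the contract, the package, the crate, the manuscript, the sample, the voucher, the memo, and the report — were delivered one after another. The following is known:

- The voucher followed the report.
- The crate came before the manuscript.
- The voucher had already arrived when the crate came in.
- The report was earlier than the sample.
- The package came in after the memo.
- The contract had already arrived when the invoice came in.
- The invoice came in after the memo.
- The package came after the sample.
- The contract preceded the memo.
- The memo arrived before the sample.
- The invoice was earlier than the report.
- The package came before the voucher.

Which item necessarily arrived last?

Every other item has a chain of constraints placing it before the manuscript, so the manuscript is last.

the manuscript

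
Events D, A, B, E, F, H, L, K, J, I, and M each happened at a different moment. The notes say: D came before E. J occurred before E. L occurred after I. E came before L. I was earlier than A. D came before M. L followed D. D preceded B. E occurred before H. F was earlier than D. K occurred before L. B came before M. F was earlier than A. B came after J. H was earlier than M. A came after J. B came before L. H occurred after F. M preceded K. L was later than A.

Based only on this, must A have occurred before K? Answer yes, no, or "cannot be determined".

No chain of stated constraints runs from A to K, and none runs from K to A either.
So the relative order of A and K is not fixed by the given facts.

cannot be determined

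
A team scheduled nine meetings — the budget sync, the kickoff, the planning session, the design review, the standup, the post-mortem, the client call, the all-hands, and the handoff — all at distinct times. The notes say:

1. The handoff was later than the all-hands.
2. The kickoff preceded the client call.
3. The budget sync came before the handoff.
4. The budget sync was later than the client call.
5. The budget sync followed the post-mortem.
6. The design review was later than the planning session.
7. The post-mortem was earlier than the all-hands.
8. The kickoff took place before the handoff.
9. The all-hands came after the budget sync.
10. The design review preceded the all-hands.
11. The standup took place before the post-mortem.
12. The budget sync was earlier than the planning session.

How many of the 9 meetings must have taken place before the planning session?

5

Directly stated before the planning session: the budget sync.
The client call reaches the planning session via the client call → the budget sync → the planning session.
The kickoff reaches the planning session via the kickoff → the client call → the budget sync → the planning session.
The post-mortem reaches the planning session via the post-mortem → the budget sync → the planning session.
Likewise the standup reaches the planning session by chaining the stated constraints.
That's the budget sync, the client call, the kickoff, the post-mortem, and the standup — 5 in all.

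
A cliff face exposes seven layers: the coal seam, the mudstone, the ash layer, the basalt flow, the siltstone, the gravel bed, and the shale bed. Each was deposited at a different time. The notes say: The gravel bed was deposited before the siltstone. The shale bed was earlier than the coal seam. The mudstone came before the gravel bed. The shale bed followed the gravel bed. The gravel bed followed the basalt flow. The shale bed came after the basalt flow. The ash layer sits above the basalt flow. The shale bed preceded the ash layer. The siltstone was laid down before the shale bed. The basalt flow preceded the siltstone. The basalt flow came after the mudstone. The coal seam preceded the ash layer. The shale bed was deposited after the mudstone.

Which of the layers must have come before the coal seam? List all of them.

Directly stated before the coal seam: the shale bed.
The basalt flow reaches the coal seam via the basalt flow → the shale bed → the coal seam.
The gravel bed reaches the coal seam via the gravel bed → the shale bed → the coal seam.
The mudstone reaches the coal seam via the mudstone → the shale bed → the coal seam.
Likewise the siltstone reaches the coal seam by chaining the stated constraints.
No chain forces the ash layer ahead of the coal seam.

the basalt flow, the gravel bed, the mudstone, the shale bed, the siltstone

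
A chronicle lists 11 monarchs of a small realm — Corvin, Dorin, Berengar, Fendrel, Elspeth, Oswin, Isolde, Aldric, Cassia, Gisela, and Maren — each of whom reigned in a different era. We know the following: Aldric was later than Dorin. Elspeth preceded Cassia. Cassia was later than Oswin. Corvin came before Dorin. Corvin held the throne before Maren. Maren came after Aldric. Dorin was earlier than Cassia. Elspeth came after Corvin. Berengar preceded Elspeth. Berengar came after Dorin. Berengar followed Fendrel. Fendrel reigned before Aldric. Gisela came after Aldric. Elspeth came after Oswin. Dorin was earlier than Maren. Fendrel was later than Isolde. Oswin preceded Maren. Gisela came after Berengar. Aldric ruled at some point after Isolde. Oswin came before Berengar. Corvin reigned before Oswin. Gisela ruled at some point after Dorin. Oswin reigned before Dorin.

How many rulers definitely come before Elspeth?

6

Directly stated before Elspeth: Berengar, Corvin, and Oswin.
Dorin reaches Elspeth via Dorin → Berengar → Elspeth.
Fendrel reaches Elspeth via Fendrel → Berengar → Elspeth.
Isolde reaches Elspeth via Isolde → Fendrel → Berengar → Elspeth.
No chain forces Maren (or any of the others) ahead of Elspeth.
That's Berengar, Corvin, Dorin, Fendrel, Isolde, and Oswin — 6 in all.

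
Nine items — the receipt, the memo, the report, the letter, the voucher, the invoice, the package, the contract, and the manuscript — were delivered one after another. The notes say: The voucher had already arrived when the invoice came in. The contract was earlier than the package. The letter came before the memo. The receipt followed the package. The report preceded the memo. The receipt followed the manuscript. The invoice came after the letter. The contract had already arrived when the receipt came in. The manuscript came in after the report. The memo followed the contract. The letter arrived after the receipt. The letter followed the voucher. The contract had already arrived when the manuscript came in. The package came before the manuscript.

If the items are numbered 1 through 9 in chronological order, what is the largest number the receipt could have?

The receipt must come before the invoice, the letter, and the memo — 3 items forced after it.
Everything else can be placed before the receipt in some valid order, so the receipt can sit as late as position 9 − 3 = 6.

6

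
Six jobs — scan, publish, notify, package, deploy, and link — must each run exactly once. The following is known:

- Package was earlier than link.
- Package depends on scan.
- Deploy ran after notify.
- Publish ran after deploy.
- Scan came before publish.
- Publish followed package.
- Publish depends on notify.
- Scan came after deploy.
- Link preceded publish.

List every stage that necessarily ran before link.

deploy, notify, package, scan

Directly stated before link: package.
Deploy reaches link via deploy → scan → package → link.
Notify reaches link via notify → deploy → scan → package → link.
Scan reaches link via scan → package → link.
No chain forces publish ahead of link.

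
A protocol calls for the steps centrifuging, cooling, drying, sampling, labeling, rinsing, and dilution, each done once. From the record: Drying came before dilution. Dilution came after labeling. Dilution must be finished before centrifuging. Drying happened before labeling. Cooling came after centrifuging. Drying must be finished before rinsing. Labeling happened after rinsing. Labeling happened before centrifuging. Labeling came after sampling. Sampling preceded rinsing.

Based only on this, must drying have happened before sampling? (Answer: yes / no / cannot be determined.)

cannot be determined

No chain of stated constraints runs from drying to sampling, and none runs from sampling to drying either.
So the relative order of drying and sampling is not fixed by the given facts.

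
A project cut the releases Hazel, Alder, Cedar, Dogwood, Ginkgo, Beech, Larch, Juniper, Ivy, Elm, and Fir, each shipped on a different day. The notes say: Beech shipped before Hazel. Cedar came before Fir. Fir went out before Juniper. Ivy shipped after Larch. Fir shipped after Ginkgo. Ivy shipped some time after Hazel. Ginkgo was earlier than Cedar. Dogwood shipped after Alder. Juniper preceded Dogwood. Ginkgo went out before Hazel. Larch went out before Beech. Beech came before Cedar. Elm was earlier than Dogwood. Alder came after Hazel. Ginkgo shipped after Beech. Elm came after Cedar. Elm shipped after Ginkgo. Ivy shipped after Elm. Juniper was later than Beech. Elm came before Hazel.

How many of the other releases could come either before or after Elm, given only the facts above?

2

Forced before Elm: Beech, Cedar, Ginkgo, and Larch; forced after Elm: Alder, Dogwood, Hazel, and Ivy.
That leaves Fir and Juniper with no forced order relative to Elm — 2.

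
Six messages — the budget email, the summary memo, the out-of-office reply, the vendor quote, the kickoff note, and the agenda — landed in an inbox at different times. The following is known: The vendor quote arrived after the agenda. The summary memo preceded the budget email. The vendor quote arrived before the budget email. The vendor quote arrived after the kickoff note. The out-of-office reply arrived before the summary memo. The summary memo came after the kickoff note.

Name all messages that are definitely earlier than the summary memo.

Directly stated before the summary memo: the kickoff note and the out-of-office reply.

the kickoff note, the out-of-office reply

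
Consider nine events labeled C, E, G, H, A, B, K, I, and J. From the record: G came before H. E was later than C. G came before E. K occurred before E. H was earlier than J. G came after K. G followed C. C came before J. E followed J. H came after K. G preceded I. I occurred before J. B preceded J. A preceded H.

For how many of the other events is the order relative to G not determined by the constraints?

Forced before G: C and K; forced after G: E, H, I, and J.
That leaves A and B with no forced order relative to G — 2.

2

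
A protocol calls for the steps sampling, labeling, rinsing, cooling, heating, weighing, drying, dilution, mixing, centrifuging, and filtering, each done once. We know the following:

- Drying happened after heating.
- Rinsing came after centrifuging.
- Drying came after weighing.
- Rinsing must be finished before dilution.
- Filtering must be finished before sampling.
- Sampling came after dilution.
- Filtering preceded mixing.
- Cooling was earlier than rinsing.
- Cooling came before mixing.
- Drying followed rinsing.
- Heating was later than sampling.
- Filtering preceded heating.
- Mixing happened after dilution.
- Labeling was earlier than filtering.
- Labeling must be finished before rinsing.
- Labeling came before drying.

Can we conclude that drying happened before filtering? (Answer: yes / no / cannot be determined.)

no

Tracing the constraints gives filtering → heating → drying, so filtering must come before drying.
That means drying cannot be before filtering.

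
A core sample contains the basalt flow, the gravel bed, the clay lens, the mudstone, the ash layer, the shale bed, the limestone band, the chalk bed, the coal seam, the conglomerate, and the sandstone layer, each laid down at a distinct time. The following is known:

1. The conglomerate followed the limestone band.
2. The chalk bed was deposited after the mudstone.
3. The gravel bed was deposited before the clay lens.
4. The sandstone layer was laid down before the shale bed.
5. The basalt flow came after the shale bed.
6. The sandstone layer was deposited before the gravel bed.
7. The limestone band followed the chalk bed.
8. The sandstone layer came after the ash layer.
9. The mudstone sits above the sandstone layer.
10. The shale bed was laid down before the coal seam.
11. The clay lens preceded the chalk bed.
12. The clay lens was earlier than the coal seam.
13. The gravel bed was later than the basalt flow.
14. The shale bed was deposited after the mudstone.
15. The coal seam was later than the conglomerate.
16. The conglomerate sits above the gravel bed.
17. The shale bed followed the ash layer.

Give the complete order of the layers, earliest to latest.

The constraints fix every adjacent pair, so only one ordering works:
the ash layer → the sandstone layer → the mudstone → the shale bed → the basalt flow → the gravel bed → the clay lens → the chalk bed → the limestone band → the conglomerate → the coal seam.

the ash layer, the sandstone layer, the mudstone, the shale bed, the basalt flow, the gravel bed, the clay lens, the chalk bed, the limestone band, the conglomerate, the coal seam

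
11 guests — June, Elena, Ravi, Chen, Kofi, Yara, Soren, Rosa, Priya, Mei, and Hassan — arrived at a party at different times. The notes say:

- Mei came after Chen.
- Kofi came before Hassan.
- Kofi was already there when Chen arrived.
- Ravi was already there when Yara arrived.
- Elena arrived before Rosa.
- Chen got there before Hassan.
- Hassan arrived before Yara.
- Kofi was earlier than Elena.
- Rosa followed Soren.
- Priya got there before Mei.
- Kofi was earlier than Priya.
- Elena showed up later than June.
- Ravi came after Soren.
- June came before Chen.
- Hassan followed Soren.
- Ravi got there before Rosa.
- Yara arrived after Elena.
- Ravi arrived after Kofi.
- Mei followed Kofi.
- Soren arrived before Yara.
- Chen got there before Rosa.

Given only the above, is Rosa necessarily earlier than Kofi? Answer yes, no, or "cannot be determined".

no

Tracing the constraints gives Kofi → Chen → Rosa, so Kofi must come before Rosa.
That means Rosa cannot be before Kofi.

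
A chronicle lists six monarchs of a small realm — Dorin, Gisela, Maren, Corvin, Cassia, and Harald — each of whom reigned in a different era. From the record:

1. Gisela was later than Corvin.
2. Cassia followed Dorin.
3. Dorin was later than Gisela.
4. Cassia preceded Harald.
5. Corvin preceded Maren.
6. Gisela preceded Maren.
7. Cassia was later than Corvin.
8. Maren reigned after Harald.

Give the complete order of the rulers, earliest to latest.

Corvin, Gisela, Dorin, Cassia, Harald, Maren

The constraints fix every adjacent pair, so only one ordering works:
Corvin → Gisela → Dorin → Cassia → Harald → Maren.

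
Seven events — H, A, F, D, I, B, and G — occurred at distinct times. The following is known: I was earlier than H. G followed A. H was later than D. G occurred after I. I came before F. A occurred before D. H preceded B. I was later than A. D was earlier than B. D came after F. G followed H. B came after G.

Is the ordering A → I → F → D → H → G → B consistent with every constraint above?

Check each stated constraint against the proposed order — e.g. I is ahead of G; A is ahead of G. Every pair is in the required order; nothing is violated.

yes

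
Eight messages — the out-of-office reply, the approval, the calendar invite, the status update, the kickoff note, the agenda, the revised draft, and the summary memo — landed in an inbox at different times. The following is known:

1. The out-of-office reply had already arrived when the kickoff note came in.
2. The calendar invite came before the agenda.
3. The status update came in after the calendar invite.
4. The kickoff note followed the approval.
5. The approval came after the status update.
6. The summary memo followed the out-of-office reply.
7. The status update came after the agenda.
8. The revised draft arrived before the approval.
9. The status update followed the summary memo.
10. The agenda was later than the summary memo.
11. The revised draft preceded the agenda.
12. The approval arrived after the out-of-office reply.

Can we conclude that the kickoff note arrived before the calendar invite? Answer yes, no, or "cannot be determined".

no

Tracing the constraints gives the calendar invite → the status update → the approval → the kickoff note, so the calendar invite must come before the kickoff note.
That means the kickoff note cannot be before the calendar invite.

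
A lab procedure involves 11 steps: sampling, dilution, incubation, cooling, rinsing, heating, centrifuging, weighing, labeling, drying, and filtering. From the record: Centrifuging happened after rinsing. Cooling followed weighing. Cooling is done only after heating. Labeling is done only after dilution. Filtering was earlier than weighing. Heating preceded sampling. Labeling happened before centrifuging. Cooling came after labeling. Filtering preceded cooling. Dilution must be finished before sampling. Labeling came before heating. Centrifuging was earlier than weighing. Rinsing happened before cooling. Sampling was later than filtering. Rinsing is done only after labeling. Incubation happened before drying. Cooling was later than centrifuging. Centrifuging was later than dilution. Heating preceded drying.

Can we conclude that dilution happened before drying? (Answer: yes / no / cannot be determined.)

Chain the constraints: dilution → labeling → heating → drying. Each link is directly stated, so dilution comes before drying.

yes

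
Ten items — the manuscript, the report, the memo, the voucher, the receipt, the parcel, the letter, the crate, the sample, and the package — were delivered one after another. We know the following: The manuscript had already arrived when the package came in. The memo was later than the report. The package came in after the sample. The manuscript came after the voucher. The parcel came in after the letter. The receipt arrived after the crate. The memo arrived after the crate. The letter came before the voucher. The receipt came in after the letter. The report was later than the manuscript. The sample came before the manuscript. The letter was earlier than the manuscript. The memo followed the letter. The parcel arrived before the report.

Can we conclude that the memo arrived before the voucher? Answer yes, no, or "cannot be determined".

Tracing the constraints gives the voucher → the manuscript → the report → the memo, so the voucher must come before the memo.
That means the memo cannot be before the voucher.

no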